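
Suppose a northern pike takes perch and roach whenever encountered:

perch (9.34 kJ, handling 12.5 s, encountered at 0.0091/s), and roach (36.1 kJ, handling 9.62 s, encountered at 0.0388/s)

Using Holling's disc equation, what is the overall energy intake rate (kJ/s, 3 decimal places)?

0.999 kJ/s

Energy encountered per unit search time: 0.0091×9.34 + 0.0388×36.1 = 1.486 kJ/s.
Handling time per unit search time: 0.0091×12.5 + 0.0388×9.62 = 0.487.
Rate = 1.486/(1 + 0.487) = 0.9991 kJ/s.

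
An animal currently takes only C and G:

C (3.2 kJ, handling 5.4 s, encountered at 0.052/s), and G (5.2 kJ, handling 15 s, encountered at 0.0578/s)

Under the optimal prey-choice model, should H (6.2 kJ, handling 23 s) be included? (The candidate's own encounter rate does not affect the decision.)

On C and G alone, R = ΣλE/(1+Σλh) = 0.467/2.148 = 0.2174 kJ/s.
H: E/h = 6.2/23 = 0.2696 kJ/s.
0.2696 > 0.2174, so adding H raises the average — include it.

Yes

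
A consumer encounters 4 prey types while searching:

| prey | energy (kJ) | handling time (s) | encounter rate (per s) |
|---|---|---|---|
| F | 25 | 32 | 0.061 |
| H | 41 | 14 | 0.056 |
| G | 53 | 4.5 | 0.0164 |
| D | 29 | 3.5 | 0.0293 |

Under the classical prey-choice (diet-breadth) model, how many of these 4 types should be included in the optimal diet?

Rank by E/h (kJ/s): G 11.8, D 8.29, H 2.93, F 0.781. Include each in turn until the next type's E/h falls below the running intake rate.
Rate on top 1: 0.8095. D: 8.29 > 0.8095 → include.
Rate on top 2: 1.461. H: 2.93 > 1.461 → include.
Rate on top 3: 2.048. F: 0.781 < 2.048 → exclude; stop.
Optimal diet: G, D, H — 3 of 4 types.

3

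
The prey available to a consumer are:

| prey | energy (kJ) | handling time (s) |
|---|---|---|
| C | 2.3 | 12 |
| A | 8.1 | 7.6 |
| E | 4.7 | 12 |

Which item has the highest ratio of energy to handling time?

Profitability E/h (kJ/s): C = 2.3/12 = 0.192, A = 8.1/7.6 = 1.07, E = 4.7/12 = 0.392.
Ranked: A > E > C.

A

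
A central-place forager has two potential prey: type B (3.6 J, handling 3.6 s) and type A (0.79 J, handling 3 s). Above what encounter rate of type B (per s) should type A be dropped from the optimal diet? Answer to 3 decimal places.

At the threshold, the rate on type B alone equals the profitability of type A: λ·3.6/(1 + λ·3.6) = 0.79/3 = 0.2633.
Rearranging, λ(3.6 − 0.2633×3.6) = 0.2633, so λ = 0.2633/2.652 = 0.0993 per s.

0.099 per s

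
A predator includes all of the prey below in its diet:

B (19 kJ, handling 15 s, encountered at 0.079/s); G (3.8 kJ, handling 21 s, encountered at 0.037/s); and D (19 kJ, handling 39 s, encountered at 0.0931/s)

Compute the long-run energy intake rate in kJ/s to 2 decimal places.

R = Σλ_iE_i / (1 + Σλ_ih_i)
Numerator: 0.079×19 + 0.037×3.8 + 0.0931×19 = 3.411
Denominator: 1 + 0.079×15 + 0.037×21 + 0.0931×39 = 6.593
R = 3.411/6.593 = 0.5173 kJ/s

0.52 kJ/s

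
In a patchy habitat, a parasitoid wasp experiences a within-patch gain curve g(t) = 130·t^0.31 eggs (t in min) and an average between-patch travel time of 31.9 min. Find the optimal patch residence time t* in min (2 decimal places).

14.33 min

Optimal t* satisfies g'(t*) = g(t*)/(T + t*).
g'(t) = 0.31·130·t^-0.69. Setting 0.31·130·t^-0.69 = 130·t^0.31/(31.9+t) gives 0.31(31.9+t) = t, so 0.69·t = 0.31×31.9.
t* = 0.31×31.9/0.69 = 14.33 min.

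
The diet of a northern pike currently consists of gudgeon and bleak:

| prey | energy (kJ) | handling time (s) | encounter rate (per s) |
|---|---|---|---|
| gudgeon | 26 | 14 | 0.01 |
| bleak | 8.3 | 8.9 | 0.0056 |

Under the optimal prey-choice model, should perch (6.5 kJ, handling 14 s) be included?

Intake rate on the current diet: R = (0.01×26 + 0.0056×8.3) / (1 + 0.01×14 + 0.0056×8.9) = 0.3065/1.19 = 0.2576 kJ/s.
perch: E/h = 6.5/14 = 0.4643 kJ/s.
Since 0.4643 > R, including perch increases the long-run rate.

Yes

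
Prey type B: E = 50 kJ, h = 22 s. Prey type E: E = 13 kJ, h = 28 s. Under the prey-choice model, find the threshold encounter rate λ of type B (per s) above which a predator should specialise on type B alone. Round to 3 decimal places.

0.012 per s

At the threshold, the rate on type B alone equals the profitability of type E: λ·50/(1 + λ·22) = 13/28 = 0.4643.
Rearranging, λ(50 − 0.4643×22) = 0.4643, so λ = 0.4643/39.79 = 0.01167 per s.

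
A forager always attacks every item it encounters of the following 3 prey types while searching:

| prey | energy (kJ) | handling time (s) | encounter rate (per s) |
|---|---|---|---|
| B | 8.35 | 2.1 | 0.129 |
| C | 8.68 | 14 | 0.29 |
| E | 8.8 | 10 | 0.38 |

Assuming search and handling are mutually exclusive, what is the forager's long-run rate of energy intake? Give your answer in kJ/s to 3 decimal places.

Energy encountered per unit search time: 0.129×8.35 + 0.29×8.68 + 0.38×8.8 = 6.938 kJ/s.
Handling time per unit search time: 0.129×2.1 + 0.29×14 + 0.38×10 = 8.131.
Rate = 6.938/(1 + 8.131) = 0.7599 kJ/s.

0.760 kJ/s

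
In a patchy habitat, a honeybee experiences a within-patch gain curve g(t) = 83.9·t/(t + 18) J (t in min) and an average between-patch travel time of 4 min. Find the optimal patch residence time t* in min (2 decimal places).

Optimal t* satisfies g'(t*) = g(t*)/(T + t*).
g'(t) = 83.9·18/(t + 18)². Setting 83.9·18/(t+18)² = 83.9t/[(t+18)(4+t)] gives 18(4+t) = t(t+18), so t² = 18×4 = 72.
t* = √72 = 8.485 min.

8.49 min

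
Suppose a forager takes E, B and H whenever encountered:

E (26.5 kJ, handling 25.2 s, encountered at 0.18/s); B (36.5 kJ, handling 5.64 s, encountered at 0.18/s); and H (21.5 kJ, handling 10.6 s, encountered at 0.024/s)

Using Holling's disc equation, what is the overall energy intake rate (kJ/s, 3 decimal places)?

1.742 kJ/s

R = Σλ_iE_i / (1 + Σλ_ih_i)
Numerator: 0.18×26.5 + 0.18×36.5 + 0.024×21.5 = 11.86
Denominator: 1 + 0.18×25.2 + 0.18×5.64 + 0.024×10.6 = 6.806
R = 11.86/6.806 = 1.742 kJ/s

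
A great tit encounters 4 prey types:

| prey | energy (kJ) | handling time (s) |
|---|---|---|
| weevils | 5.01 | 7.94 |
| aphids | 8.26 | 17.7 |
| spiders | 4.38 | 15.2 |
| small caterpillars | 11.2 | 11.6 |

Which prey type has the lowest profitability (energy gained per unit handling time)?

Profitability E/h (kJ/s): weevils = 5.01/7.94 = 0.631, aphids = 8.26/17.7 = 0.467, spiders = 4.38/15.2 = 0.288, small caterpillars = 11.2/11.6 = 0.966.
Ranked: small caterpillars > weevils > aphids > spiders.

spiders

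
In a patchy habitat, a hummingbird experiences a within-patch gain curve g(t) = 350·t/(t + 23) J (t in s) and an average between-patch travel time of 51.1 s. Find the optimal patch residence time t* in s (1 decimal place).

34.3 s

Maximise g(t)/(T+t): set derivative to zero → g'(t)(T+t) = g(t).
g'(t) = 350·23/(t + 23)². Setting 350·23/(t+23)² = 350t/[(t+23)(51.1+t)] gives 23(51.1+t) = t(t+23), so t² = 23×51.1 = 1175.
t* = √1175 = 34.28 s.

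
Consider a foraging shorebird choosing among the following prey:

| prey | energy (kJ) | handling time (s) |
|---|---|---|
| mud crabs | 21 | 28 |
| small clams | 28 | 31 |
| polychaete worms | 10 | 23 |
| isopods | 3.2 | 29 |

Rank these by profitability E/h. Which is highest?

Profitability E/h (kJ/s): mud crabs = 21/28 = 0.75, small clams = 28/31 = 0.903, polychaete worms = 10/23 = 0.435, isopods = 3.2/29 = 0.11.
Ranked: small clams > mud crabs > polychaete worms > isopods.

small clams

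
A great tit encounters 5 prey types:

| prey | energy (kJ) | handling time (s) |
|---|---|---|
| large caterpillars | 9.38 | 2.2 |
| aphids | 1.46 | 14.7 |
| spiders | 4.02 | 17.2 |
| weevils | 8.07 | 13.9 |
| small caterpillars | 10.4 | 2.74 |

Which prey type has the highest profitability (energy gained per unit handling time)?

Profitability E/h (kJ/s): large caterpillars = 9.38/2.2 = 4.26, aphids = 1.46/14.7 = 0.0993, spiders = 4.02/17.2 = 0.234, weevils = 8.07/13.9 = 0.581, small caterpillars = 10.4/2.74 = 3.8.
Ranked: large caterpillars > small caterpillars > weevils > spiders > aphids.

large caterpillars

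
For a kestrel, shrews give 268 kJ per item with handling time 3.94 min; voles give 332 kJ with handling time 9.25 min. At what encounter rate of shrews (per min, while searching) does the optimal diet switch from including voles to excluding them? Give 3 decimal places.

0.284 per min

The zero-one rule: include voles iff E₂/h₂ > λE₁/(1+λh₁). Equality gives the switch point.
λE₁h₂ = E₂ + λE₂h₁ ⇒ λ = E₂/(E₁h₂ − E₂h₁) = 332/(2479 − 1308) = 0.2835 per min.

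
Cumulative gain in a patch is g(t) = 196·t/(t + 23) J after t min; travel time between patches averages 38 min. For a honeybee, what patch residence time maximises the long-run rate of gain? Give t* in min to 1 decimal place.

By the marginal value theorem, leave when the instantaneous gain rate g'(t) equals the habitat-wide average g(t)/(T + t).
g'(t) = 196·23/(t + 23)². Setting 196·23/(t+23)² = 196t/[(t+23)(38+t)] gives 23(38+t) = t(t+23), so t² = 23×38 = 874.
t* = √874 = 29.56 min.

29.6 min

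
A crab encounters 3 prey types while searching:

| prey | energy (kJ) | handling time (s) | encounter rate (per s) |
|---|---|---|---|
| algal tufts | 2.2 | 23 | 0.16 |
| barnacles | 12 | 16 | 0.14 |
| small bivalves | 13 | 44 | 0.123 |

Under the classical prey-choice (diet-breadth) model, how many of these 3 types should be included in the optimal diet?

1

E/h in descending order: barnacles 0.75, small bivalves 0.295, algal tufts 0.0957 kJ/s. The optimal diet is the largest prefix of this list for which every included type satisfies E_i/h_i > R on the types above it.
Rate on top 1: 0.5185. small bivalves: 0.295 < 0.5185 → exclude; stop.
Optimal diet: barnacles — 1 of 3 types.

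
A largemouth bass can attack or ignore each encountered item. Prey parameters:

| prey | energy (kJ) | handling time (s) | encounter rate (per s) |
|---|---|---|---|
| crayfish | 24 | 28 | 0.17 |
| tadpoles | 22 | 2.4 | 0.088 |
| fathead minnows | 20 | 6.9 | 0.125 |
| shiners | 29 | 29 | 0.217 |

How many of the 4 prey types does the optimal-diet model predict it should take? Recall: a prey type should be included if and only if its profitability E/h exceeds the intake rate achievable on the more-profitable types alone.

2

Rank by E/h (kJ/s): tadpoles 9.17, fathead minnows 2.9, shiners 1, crayfish 0.857. Include each in turn until the next type's E/h falls below the running intake rate.
Rate on top 1: 1.598. fathead minnows: 2.9 > 1.598 → include.
Rate on top 2: 2.139. shiners: 1 < 2.139 → exclude; stop.
Optimal diet: tadpoles, fathead minnows — 2 of 4 types.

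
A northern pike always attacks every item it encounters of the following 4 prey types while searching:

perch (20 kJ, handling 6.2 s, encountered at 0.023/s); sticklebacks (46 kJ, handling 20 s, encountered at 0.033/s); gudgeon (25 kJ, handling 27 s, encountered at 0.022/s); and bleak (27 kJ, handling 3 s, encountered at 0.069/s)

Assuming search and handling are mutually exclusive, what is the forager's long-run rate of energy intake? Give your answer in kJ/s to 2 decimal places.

R = (0.023×20 + 0.033×46 + 0.022×25 + 0.069×27) / (1 + 0.023×6.2 + 0.033×20 + 0.022×27 + 0.069×3) = 4.391/2.604 = 1.687 kJ/s.

1.69 kJ/s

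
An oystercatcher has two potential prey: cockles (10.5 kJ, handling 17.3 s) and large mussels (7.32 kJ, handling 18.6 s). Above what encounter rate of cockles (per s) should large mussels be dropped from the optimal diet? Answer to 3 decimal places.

0.107 per s

At the threshold, the rate on cockles alone equals the profitability of large mussels: λ·10.5/(1 + λ·17.3) = 7.32/18.6 = 0.3935.
Rearranging, λ(10.5 − 0.3935×17.3) = 0.3935, so λ = 0.3935/3.692 = 0.1066 per s.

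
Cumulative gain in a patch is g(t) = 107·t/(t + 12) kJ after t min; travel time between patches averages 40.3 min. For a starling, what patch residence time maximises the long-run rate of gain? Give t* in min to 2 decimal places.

By the marginal value theorem, leave when the instantaneous gain rate g'(t) equals the habitat-wide average g(t)/(T + t).
g'(t) = 107·12/(t + 12)². Setting 107·12/(t+12)² = 107t/[(t+12)(40.3+t)] gives 12(40.3+t) = t(t+12), so t² = 12×40.3 = 483.6.
t* = √483.6 = 21.99 min.

21.99 min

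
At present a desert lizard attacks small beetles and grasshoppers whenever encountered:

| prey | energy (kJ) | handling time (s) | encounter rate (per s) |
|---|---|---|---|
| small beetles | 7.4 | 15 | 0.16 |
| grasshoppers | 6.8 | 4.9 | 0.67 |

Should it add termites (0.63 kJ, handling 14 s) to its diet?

No

On small beetles and grasshoppers alone, R = ΣλE/(1+Σλh) = 5.74/6.683 = 0.8589 kJ/s.
termites: E/h = 0.63/14 = 0.045 kJ/s.
0.045 < 0.8589, so adding termites would lower the average — exclude it.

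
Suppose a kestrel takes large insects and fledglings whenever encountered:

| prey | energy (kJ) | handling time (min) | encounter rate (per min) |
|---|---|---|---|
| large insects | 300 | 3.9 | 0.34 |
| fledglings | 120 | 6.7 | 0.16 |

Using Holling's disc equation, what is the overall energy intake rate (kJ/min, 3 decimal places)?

Energy encountered per unit search time: 0.34×300 + 0.16×120 = 121.2 kJ/min.
Handling time per unit search time: 0.34×3.9 + 0.16×6.7 = 2.398.
Rate = 121.2/(1 + 2.398) = 35.67 kJ/min.

35.668 kJ/min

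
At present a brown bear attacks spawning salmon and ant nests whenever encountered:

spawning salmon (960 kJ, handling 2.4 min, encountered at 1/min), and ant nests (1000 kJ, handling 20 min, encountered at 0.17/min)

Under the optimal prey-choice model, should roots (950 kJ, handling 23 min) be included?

Current rate: (1×960 + 0.17×1000)/(1 + 1×2.4 + 0.17×20) = 166.2 kJ/min.
roots: E/h = 950/23 = 41.3 kJ/min.
Since 41.3 < R, time spent handling roots is better spent searching.

No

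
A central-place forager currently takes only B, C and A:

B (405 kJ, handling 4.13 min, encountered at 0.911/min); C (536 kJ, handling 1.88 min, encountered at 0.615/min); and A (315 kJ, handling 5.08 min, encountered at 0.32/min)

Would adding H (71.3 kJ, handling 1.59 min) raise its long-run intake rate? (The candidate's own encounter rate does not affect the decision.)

No

On B, C and A alone, R = ΣλE/(1+Σλh) = 799.4/7.544 = 106 kJ/min.
Profitability of H: 71.3/1.59 = 44.84 kJ/min.
44.84 < 106, so adding H would lower the average — exclude it.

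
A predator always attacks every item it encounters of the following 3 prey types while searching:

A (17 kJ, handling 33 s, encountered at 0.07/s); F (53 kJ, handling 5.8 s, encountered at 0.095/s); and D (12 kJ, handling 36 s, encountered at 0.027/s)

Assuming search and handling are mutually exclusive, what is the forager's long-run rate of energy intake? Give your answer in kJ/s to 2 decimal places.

Energy encountered per unit search time: 0.07×17 + 0.095×53 + 0.027×12 = 6.549 kJ/s.
Handling time per unit search time: 0.07×33 + 0.095×5.8 + 0.027×36 = 3.833.
Rate = 6.549/(1 + 3.833) = 1.355 kJ/s.

1.36 kJ/s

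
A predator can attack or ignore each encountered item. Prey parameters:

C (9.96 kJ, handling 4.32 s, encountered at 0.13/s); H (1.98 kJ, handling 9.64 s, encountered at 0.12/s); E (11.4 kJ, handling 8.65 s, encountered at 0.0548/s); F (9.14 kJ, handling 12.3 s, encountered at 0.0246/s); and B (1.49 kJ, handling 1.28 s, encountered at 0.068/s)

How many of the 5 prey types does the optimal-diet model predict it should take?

3

Rank by E/h (kJ/s): C 2.31, E 1.32, B 1.16, F 0.743, H 0.205. Include each in turn until the next type's E/h falls below the running intake rate.
Rate on top 1: 0.8291. E: 1.32 > 0.8291 → include.
Rate on top 2: 0.943. B: 1.16 > 0.943 → include.
Rate on top 3: 0.952. F: 0.743 < 0.952 → exclude; stop.
Optimal diet: C, E, B — 3 of 5 types.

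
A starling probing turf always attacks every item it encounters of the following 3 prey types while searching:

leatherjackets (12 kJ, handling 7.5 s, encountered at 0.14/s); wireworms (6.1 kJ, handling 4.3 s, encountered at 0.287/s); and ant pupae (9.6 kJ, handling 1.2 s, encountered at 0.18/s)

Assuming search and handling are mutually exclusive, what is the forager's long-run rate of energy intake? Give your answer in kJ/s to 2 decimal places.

R = (0.14×12 + 0.287×6.1 + 0.18×9.6) / (1 + 0.14×7.5 + 0.287×4.3 + 0.18×1.2) = 5.159/3.5 = 1.474 kJ/s.

1.47 kJ/s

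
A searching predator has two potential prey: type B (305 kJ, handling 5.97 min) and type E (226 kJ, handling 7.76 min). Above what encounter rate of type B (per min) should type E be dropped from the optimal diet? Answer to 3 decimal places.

Drop type E once their profitability E₂/h₂ falls below the rate achievable on type B alone: E₂/h₂ = λE₁/(1 + λh₁).
Solve for λ: λE₁h₂ = E₂(1 + λh₁) → λ(E₁h₂ − E₂h₁) = E₂ → λ = E₂/(E₁h₂ − E₂h₁).
λ = 226/(305×7.76 − 226×5.97) = 226/1018 = 0.2221 per min.

0.222 per min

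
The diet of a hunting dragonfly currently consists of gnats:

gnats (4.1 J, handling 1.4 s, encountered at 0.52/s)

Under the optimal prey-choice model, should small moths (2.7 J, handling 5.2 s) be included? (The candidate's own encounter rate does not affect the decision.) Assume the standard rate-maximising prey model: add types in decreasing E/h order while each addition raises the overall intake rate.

On gnats alone, R = ΣλE/(1+Σλh) = 2.132/1.728 = 1.234 J/s.
Profitability of small moths: 2.7/5.2 = 0.5192 J/s.
Since 0.5192 < R, time spent handling small moths is better spent searching.

No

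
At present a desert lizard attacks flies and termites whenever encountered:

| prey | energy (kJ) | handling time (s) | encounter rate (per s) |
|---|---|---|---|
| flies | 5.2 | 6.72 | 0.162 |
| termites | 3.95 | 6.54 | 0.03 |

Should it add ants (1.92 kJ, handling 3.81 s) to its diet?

Yes

On flies and termites alone, R = ΣλE/(1+Σλh) = 0.9609/2.285 = 0.4206 kJ/s.
ants: E/h = 1.92/3.81 = 0.5039 kJ/s.
Since 0.5039 > R, including ants increases the long-run rate.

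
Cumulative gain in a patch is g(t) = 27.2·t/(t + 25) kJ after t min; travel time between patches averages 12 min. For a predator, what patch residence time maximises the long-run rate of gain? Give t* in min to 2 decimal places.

By the marginal value theorem, leave when the instantaneous gain rate g'(t) equals the habitat-wide average g(t)/(T + t).
g'(t) = 27.2·25/(t + 25)². Setting 27.2·25/(t+25)² = 27.2t/[(t+25)(12+t)] gives 25(12+t) = t(t+25), so t² = 25×12 = 300.
t* = √300 = 17.32 min.

17.32 min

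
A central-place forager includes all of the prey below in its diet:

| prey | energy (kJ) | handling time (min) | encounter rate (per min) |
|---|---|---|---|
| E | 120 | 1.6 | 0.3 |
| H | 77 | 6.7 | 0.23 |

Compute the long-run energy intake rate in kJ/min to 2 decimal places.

Energy encountered per unit search time: 0.3×120 + 0.23×77 = 53.71 kJ/min.
Handling time per unit search time: 0.3×1.6 + 0.23×6.7 = 2.021.
Rate = 53.71/(1 + 2.021) = 17.78 kJ/min.

17.78 kJ/min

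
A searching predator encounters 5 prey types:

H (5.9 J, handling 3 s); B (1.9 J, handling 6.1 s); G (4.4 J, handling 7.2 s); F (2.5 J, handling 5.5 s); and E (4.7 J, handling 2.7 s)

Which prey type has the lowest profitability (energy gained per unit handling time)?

Profitability E/h (J/s): H = 5.9/3 = 1.97, B = 1.9/6.1 = 0.311, G = 4.4/7.2 = 0.611, F = 2.5/5.5 = 0.455, E = 4.7/2.7 = 1.74.
Ranked: H > E > G > F > B.

B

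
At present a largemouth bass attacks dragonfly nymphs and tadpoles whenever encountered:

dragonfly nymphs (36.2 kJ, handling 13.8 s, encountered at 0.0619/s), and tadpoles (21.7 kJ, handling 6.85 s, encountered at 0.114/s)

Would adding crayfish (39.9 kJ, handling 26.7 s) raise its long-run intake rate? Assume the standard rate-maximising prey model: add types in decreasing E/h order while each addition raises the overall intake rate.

Intake rate on the current diet: R = (0.0619×36.2 + 0.114×21.7) / (1 + 0.0619×13.8 + 0.114×6.85) = 4.715/2.635 = 1.789 kJ/s.
Profitability of crayfish: 39.9/26.7 = 1.494 kJ/s.
Since 1.494 < R, time spent handling crayfish is better spent searching.

No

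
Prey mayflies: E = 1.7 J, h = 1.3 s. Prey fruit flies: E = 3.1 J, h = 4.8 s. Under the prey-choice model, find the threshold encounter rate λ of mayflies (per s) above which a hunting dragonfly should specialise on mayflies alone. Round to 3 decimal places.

Drop fruit flies once their profitability E₂/h₂ falls below the rate achievable on mayflies alone: E₂/h₂ = λE₁/(1 + λh₁).
Solve for λ: λE₁h₂ = E₂(1 + λh₁) → λ(E₁h₂ − E₂h₁) = E₂ → λ = E₂/(E₁h₂ − E₂h₁).
λ = 3.1/(1.7×4.8 − 3.1×1.3) = 3.1/4.13 = 0.7506 per s.

0.751 per s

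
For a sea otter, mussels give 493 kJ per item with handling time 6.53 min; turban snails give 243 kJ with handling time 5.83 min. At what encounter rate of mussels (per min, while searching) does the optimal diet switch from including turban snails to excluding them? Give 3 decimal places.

At the threshold, the rate on mussels alone equals the profitability of turban snails: λ·493/(1 + λ·6.53) = 243/5.83 = 41.68.
Rearranging, λ(493 − 41.68×6.53) = 41.68, so λ = 41.68/220.8 = 0.1888 per min.

0.189 per min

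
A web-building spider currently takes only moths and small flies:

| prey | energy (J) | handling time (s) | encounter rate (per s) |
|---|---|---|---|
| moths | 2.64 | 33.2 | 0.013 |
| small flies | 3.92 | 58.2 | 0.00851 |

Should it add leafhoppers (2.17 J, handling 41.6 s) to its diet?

On moths and small flies alone, R = ΣλE/(1+Σλh) = 0.06768/1.927 = 0.03512 J/s.
leafhoppers: E/h = 2.17/41.6 = 0.05216 J/s.
Since 0.05216 > R, including leafhoppers increases the long-run rate.

Yes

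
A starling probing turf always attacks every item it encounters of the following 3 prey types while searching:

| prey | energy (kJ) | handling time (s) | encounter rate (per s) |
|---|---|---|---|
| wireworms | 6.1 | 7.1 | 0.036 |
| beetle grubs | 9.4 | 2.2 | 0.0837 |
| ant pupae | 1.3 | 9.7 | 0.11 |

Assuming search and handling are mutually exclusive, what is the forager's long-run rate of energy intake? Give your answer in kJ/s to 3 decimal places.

0.459 kJ/s

R = (0.036×6.1 + 0.0837×9.4 + 0.11×1.3) / (1 + 0.036×7.1 + 0.0837×2.2 + 0.11×9.7) = 1.149/2.507 = 0.4585 kJ/s.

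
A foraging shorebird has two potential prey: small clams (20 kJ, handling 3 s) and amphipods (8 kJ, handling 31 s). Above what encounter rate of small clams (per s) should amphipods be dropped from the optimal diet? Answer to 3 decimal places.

0.013 per s

Drop amphipods once their profitability E₂/h₂ falls below the rate achievable on small clams alone: E₂/h₂ = λE₁/(1 + λh₁).
Solve for λ: λE₁h₂ = E₂(1 + λh₁) → λ(E₁h₂ − E₂h₁) = E₂ → λ = E₂/(E₁h₂ − E₂h₁).
λ = 8/(20×31 − 8×3) = 8/596 = 0.01342 per s.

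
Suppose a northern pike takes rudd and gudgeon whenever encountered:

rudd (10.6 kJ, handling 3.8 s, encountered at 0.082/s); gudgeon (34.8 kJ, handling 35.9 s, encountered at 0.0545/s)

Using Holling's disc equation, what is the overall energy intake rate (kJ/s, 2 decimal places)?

0.85 kJ/s

R = Σλ_iE_i / (1 + Σλ_ih_i)
Numerator: 0.082×10.6 + 0.0545×34.8 = 2.766
Denominator: 1 + 0.082×3.8 + 0.0545×35.9 = 3.268
R = 2.766/3.268 = 0.8463 kJ/s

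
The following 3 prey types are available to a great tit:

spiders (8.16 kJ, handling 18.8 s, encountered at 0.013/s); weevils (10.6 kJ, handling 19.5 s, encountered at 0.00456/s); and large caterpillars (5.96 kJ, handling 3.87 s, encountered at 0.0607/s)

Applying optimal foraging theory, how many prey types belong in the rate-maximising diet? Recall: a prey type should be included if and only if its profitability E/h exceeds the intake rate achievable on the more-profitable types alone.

Rank by E/h (kJ/s): large caterpillars 1.54, weevils 0.544, spiders 0.434. Include each in turn until the next type's E/h falls below the running intake rate.
Rate on top 1: 0.293. weevils: 0.544 > 0.293 → include.
Rate on top 2: 0.3098. spiders: 0.434 > 0.3098 → include.
Optimal diet: large caterpillars, weevils, spiders — 3 of 3 types.

3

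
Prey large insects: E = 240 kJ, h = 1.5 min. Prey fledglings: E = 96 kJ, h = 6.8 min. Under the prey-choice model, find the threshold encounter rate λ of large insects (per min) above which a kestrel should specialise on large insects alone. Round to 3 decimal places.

The zero-one rule: include fledglings iff E₂/h₂ > λE₁/(1+λh₁). Equality gives the switch point.
λE₁h₂ = E₂ + λE₂h₁ ⇒ λ = E₂/(E₁h₂ − E₂h₁) = 96/(1632 − 144) = 0.06452 per min.

0.065 per min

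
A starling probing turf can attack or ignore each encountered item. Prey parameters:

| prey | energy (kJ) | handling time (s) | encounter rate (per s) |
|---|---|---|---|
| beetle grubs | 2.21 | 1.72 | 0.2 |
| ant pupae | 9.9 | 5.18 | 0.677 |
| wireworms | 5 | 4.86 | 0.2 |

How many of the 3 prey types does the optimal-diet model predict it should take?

Profitabilities (E/h, kJ/s): ant pupae 1.91, beetle grubs 1.28, wireworms 1.03. Add prey in this order while the next type's profitability exceeds the intake rate on those already taken.
Rate on top 1: 1.487. beetle grubs: 1.28 < 1.487 → exclude; stop.
Optimal diet: ant pupae — 1 of 3 types.

1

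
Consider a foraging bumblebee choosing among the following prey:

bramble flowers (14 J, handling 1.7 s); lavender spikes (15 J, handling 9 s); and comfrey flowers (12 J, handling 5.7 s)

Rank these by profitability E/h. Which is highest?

bramble flowers

In descending order of E/h:
bramble flowers: 14/1.7 = 8.24 J/s
comfrey flowers: 12/5.7 = 2.11 J/s
lavender spikes: 15/9 = 1.67 J/s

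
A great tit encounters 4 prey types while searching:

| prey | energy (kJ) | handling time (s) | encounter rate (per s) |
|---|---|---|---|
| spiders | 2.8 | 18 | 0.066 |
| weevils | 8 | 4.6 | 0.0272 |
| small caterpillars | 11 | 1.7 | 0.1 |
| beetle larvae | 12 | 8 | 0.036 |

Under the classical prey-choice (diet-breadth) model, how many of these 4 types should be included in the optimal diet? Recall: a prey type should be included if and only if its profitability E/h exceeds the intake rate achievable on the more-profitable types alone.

Profitabilities (E/h, kJ/s): small caterpillars 6.47, weevils 1.74, beetle larvae 1.5, spiders 0.156. Add prey in this order while the next type's profitability exceeds the intake rate on those already taken.
Rate on top 1: 0.9402. weevils: 1.74 > 0.9402 → include.
Rate on top 2: 1.017. beetle larvae: 1.5 > 1.017 → include.
Rate on top 3: 1.105. spiders: 0.156 < 1.105 → exclude; stop.
Optimal diet: small caterpillars, weevils, beetle larvae — 3 of 4 types.

3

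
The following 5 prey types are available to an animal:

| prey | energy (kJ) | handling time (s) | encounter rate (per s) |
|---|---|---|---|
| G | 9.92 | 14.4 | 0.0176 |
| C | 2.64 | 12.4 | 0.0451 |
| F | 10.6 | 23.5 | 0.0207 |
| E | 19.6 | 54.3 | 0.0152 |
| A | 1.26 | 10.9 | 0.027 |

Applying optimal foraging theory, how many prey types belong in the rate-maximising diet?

Profitabilities (E/h, kJ/s): G 0.689, F 0.451, E 0.361, C 0.213, A 0.116. Add prey in this order while the next type's profitability exceeds the intake rate on those already taken.
Rate on top 1: 0.1393. F: 0.451 > 0.1393 → include.
Rate on top 2: 0.2265. E: 0.361 > 0.2265 → include.
Rate on top 3: 0.2697. C: 0.213 < 0.2697 → exclude; stop.
Optimal diet: G, F, E — 3 of 5 types.

3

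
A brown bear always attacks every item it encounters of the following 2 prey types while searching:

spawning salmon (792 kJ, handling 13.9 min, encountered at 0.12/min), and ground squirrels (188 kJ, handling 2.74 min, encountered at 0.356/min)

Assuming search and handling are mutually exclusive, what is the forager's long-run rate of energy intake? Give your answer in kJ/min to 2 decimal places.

Energy encountered per unit search time: 0.12×792 + 0.356×188 = 162 kJ/min.
Handling time per unit search time: 0.12×13.9 + 0.356×2.74 = 2.643.
Rate = 162/(1 + 2.643) = 44.45 kJ/min.

44.45 kJ/min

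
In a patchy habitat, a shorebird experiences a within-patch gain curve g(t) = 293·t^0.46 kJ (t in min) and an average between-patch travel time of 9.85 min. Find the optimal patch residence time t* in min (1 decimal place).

Maximise g(t)/(T+t): set derivative to zero → g'(t)(T+t) = g(t).
g'(t) = 0.46·293·t^-0.54. Setting 0.46·293·t^-0.54 = 293·t^0.46/(9.85+t) gives 0.46(9.85+t) = t, so 0.54·t = 0.46×9.85.
t* = 0.46×9.85/0.54 = 8.391 min.

8.4 min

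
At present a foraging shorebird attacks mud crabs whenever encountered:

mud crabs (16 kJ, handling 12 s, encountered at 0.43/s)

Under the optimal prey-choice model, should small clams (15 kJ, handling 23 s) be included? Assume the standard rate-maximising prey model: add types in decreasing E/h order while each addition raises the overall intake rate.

No

On mud crabs alone, R = ΣλE/(1+Σλh) = 6.88/6.16 = 1.117 kJ/s.
small clams: E/h = 15/23 = 0.6522 kJ/s.
0.6522 < 1.117, so adding small clams would lower the average — exclude it.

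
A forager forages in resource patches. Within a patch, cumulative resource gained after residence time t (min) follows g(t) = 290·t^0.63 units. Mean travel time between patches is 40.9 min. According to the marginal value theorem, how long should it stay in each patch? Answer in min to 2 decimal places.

By the marginal value theorem, leave when the instantaneous gain rate g'(t) equals the habitat-wide average g(t)/(T + t).
g'(t) = 0.63·290·t^-0.37. Setting 0.63·290·t^-0.37 = 290·t^0.63/(40.9+t) gives 0.63(40.9+t) = t, so 0.37·t = 0.63×40.9.
t* = 0.63×40.9/0.37 = 69.64 min.

69.64 min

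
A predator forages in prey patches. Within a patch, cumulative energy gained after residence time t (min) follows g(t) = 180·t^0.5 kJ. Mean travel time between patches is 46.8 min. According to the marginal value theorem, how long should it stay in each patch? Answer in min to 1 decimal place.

46.8 min

By the marginal value theorem, leave when the instantaneous gain rate g'(t) equals the habitat-wide average g(t)/(T + t).
g'(t) = 0.5·180·t^-0.5. Setting 0.5·180·t^-0.5 = 180·t^0.5/(46.8+t) gives 0.5(46.8+t) = t, so 0.50·t = 0.5×46.8.
t* = 0.5×46.8/0.50 = 46.8 min.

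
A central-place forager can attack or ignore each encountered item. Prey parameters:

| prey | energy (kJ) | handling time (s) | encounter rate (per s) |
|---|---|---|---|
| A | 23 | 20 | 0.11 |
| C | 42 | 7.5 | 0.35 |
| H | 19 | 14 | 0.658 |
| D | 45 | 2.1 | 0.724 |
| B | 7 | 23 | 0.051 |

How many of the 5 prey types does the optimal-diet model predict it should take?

1

Profitabilities (E/h, kJ/s): D 21.4, C 5.6, H 1.36, A 1.15, B 0.304. Add prey in this order while the next type's profitability exceeds the intake rate on those already taken.
Rate on top 1: 12.93. C: 5.6 < 12.93 → exclude; stop.
Optimal diet: D — 1 of 5 types.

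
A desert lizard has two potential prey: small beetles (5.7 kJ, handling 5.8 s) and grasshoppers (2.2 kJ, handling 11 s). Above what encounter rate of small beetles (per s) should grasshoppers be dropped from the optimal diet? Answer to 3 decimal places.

0.044 per s

Drop grasshoppers once their profitability E₂/h₂ falls below the rate achievable on small beetles alone: E₂/h₂ = λE₁/(1 + λh₁).
Solve for λ: λE₁h₂ = E₂(1 + λh₁) → λ(E₁h₂ − E₂h₁) = E₂ → λ = E₂/(E₁h₂ − E₂h₁).
λ = 2.2/(5.7×11 − 2.2×5.8) = 2.2/49.94 = 0.04405 per s.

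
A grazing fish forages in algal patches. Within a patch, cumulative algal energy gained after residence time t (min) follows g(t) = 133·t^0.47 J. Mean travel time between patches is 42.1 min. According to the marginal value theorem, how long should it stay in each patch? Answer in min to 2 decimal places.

Optimal t* satisfies g'(t*) = g(t*)/(T + t*).
g'(t) = 0.47·133·t^-0.53. Setting 0.47·133·t^-0.53 = 133·t^0.47/(42.1+t) gives 0.47(42.1+t) = t, so 0.53·t = 0.47×42.1.
t* = 0.47×42.1/0.53 = 37.33 min.

37.33 min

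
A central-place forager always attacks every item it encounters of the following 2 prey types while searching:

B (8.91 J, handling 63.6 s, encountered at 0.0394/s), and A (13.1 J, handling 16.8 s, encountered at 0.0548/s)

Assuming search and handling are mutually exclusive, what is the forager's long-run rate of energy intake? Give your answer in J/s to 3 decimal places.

R = (0.0394×8.91 + 0.0548×13.1) / (1 + 0.0394×63.6 + 0.0548×16.8) = 1.069/4.426 = 0.2415 J/s.

0.241 J/s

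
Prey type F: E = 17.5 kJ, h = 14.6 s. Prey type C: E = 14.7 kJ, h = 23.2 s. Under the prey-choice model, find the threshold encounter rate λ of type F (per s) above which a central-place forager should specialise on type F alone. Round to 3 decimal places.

The zero-one rule: include type C iff E₂/h₂ > λE₁/(1+λh₁). Equality gives the switch point.
λE₁h₂ = E₂ + λE₂h₁ ⇒ λ = E₂/(E₁h₂ − E₂h₁) = 14.7/(406 − 214.6) = 0.07681 per s.

0.077 per s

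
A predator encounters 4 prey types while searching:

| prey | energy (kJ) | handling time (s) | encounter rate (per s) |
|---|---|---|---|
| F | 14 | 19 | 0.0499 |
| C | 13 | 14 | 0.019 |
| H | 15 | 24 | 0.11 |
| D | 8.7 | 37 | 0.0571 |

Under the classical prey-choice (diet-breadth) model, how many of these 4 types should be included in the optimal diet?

3

E/h in descending order: C 0.929, F 0.737, H 0.625, D 0.235 kJ/s. The optimal diet is the largest prefix of this list for which every included type satisfies E_i/h_i > R on the types above it.
Rate on top 1: 0.1951. F: 0.737 > 0.1951 → include.
Rate on top 2: 0.4271. H: 0.625 > 0.4271 → include.
Rate on top 3: 0.5347. D: 0.235 < 0.5347 → exclude; stop.
Optimal diet: C, F, H — 3 of 4 types.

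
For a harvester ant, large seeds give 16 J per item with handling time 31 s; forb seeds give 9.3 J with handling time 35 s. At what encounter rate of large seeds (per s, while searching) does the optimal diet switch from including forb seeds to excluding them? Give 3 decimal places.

At the threshold, the rate on large seeds alone equals the profitability of forb seeds: λ·16/(1 + λ·31) = 9.3/35 = 0.2657.
Rearranging, λ(16 − 0.2657×31) = 0.2657, so λ = 0.2657/7.763 = 0.03423 per s.

0.034 per s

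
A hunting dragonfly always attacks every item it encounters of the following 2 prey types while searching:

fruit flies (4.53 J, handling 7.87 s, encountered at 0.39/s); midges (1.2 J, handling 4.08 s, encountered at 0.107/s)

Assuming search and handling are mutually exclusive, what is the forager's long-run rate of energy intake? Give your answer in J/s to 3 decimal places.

0.421 J/s

R = Σλ_iE_i / (1 + Σλ_ih_i)
Numerator: 0.39×4.53 + 0.107×1.2 = 1.895
Denominator: 1 + 0.39×7.87 + 0.107×4.08 = 4.506
R = 1.895/4.506 = 0.4206 J/s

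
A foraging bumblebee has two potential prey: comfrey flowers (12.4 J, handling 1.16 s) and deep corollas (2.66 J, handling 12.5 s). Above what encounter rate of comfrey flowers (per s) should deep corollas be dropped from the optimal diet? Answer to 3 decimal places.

0.018 per s

Drop deep corollas once their profitability E₂/h₂ falls below the rate achievable on comfrey flowers alone: E₂/h₂ = λE₁/(1 + λh₁).
Solve for λ: λE₁h₂ = E₂(1 + λh₁) → λ(E₁h₂ − E₂h₁) = E₂ → λ = E₂/(E₁h₂ − E₂h₁).
λ = 2.66/(12.4×12.5 − 2.66×1.16) = 2.66/151.9 = 0.01751 per s.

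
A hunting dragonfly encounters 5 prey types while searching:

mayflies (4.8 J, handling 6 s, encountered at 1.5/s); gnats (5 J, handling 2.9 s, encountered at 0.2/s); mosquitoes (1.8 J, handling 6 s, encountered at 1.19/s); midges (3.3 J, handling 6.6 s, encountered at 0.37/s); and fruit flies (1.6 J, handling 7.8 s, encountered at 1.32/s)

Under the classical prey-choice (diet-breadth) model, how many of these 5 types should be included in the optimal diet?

2

Rank by E/h (J/s): gnats 1.72, mayflies 0.8, midges 0.5, mosquitoes 0.3, fruit flies 0.205. Include each in turn until the next type's E/h falls below the running intake rate.
Rate on top 1: 0.6329. mayflies: 0.8 > 0.6329 → include.
Rate on top 2: 0.775. midges: 0.5 < 0.775 → exclude; stop.
Optimal diet: gnats, mayflies — 2 of 5 types.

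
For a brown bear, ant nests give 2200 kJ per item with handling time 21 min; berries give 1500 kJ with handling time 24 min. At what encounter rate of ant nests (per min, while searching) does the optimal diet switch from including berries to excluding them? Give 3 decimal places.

0.070 per min

The zero-one rule: include berries iff E₂/h₂ > λE₁/(1+λh₁). Equality gives the switch point.
λE₁h₂ = E₂ + λE₂h₁ ⇒ λ = E₂/(E₁h₂ − E₂h₁) = 1500/(5.28e+04 − 3.15e+04) = 0.07042 per min.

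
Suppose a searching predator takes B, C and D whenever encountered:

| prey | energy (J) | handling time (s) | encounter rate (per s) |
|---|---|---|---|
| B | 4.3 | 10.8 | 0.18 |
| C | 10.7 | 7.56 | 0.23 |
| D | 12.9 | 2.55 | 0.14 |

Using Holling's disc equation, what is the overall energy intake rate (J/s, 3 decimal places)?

Energy encountered per unit search time: 0.18×4.3 + 0.23×10.7 + 0.14×12.9 = 5.041 J/s.
Handling time per unit search time: 0.18×10.8 + 0.23×7.56 + 0.14×2.55 = 4.04.
Rate = 5.041/(1 + 4.04) = 1 J/s.

1.000 J/s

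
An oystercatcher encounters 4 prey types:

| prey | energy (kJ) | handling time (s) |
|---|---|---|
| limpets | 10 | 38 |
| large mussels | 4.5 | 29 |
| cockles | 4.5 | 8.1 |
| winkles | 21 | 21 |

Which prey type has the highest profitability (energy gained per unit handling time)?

winkles

Profitability E/h (kJ/s): limpets = 10/38 = 0.263, large mussels = 4.5/29 = 0.155, cockles = 4.5/8.1 = 0.556, winkles = 21/21 = 1.
Ranked: winkles > cockles > limpets > large mussels.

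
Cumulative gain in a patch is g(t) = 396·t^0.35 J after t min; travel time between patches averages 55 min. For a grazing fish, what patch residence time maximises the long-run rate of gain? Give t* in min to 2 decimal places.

29.62 min

Maximise g(t)/(T+t): set derivative to zero → g'(t)(T+t) = g(t).
g'(t) = 0.35·396·t^-0.65. Setting 0.35·396·t^-0.65 = 396·t^0.35/(55+t) gives 0.35(55+t) = t, so 0.65·t = 0.35×55.
t* = 0.35×55/0.65 = 29.62 min.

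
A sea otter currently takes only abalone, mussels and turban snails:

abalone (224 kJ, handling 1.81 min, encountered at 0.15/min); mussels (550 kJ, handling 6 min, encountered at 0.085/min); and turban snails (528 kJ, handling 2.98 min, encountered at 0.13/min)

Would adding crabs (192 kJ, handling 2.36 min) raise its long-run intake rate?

Yes

Intake rate on the current diet: R = (0.15×224 + 0.085×550 + 0.13×528) / (1 + 0.15×1.81 + 0.085×6 + 0.13×2.98) = 149/2.169 = 68.69 kJ/min.
crabs: E/h = 192/2.36 = 81.36 kJ/min.
81.36 > 68.69, so adding crabs raises the average — include it.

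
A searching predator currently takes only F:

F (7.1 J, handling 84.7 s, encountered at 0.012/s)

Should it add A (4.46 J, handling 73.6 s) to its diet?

Yes

Intake rate on the current diet: R = (0.012×7.1) / (1 + 0.012×84.7) = 0.0852/2.016 = 0.04225 J/s.
Profitability of A: 4.46/73.6 = 0.0606 J/s.
Since 0.0606 > R, including A increases the long-run rate.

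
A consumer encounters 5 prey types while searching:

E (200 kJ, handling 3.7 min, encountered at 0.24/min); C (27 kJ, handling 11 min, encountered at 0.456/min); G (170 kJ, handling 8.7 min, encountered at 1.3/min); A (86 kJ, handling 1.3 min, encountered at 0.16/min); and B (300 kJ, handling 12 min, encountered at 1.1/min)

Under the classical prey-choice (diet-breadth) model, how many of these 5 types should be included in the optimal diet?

Rank by E/h (kJ/min): A 66.2, E 54.1, B 25, G 19.5, C 2.45. Include each in turn until the next type's E/h falls below the running intake rate.
Rate on top 1: 11.39. E: 54.1 > 11.39 → include.
Rate on top 2: 29.47. B: 25 < 29.47 → exclude; stop.
Optimal diet: A, E — 2 of 5 types.

2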